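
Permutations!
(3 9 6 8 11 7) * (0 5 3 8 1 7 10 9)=(0 5 3)(1 7 8 11 10 9 6)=[5, 7, 2, 0, 4, 3, 1, 8, 11, 6, 9, 10]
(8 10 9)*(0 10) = (0 10 9 8) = [10, 1, 2, 3, 4, 5, 6, 7, 0, 8, 9]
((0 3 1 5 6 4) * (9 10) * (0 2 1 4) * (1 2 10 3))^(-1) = (0 6 5 1)(3 9 10 4)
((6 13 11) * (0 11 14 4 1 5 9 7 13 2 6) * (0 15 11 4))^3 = (0 5 13 4 9 14 1 7)(2 6)(11 15) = ((0 4 1 5 9 7 13 14)(2 6)(11 15))^3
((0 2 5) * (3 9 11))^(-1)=(0 5 2)(3 11 9)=((0 2 5)(3 9 11))^(-1)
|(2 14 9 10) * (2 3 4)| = 6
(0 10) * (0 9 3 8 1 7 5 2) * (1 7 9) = (0 10 1 9 3 8 7 5 2) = [10, 9, 0, 8, 4, 2, 6, 5, 7, 3, 1]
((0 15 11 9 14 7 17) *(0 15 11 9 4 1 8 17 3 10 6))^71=((0 11 4 1 8 17 15 9 14 7 3 10 6))^71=(0 15 6 17 10 8 3 1 7 4 14 11 9)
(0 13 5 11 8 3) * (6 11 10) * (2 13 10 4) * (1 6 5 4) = (0 10 5 1 6 11 8 3)(2 13 4) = [10, 6, 13, 0, 2, 1, 11, 7, 3, 9, 5, 8, 12, 4]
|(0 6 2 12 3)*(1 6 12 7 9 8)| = 6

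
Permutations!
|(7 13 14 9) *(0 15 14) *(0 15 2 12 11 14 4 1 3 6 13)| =|(0 2 12 11 14 9 7)(1 3 6 13 15 4)| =42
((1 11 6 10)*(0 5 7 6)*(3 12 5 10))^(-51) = ((0 10 1 11)(3 12 5 7 6))^(-51) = (0 10 1 11)(3 6 7 5 12)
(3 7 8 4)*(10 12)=(3 7 8 4)(10 12)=[0, 1, 2, 7, 3, 5, 6, 8, 4, 9, 12, 11, 10]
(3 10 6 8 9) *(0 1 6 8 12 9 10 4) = (0 1 6 12 9 3 4)(8 10) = [1, 6, 2, 4, 0, 5, 12, 7, 10, 3, 8, 11, 9]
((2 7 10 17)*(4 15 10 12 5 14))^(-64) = (2 17 10 15 4 14 5 12 7)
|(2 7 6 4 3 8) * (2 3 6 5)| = |(2 7 5)(3 8)(4 6)| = 6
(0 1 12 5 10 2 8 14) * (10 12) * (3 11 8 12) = (0 1 10 2 12 5 3 11 8 14) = [1, 10, 12, 11, 4, 3, 6, 7, 14, 9, 2, 8, 5, 13, 0]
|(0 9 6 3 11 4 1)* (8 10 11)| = |(0 9 6 3 8 10 11 4 1)| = 9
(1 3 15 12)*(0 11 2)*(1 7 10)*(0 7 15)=(0 11 2 7 10 1 3)(12 15)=[11, 3, 7, 0, 4, 5, 6, 10, 8, 9, 1, 2, 15, 13, 14, 12]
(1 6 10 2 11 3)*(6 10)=[0, 10, 11, 1, 4, 5, 6, 7, 8, 9, 2, 3]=(1 10 2 11 3)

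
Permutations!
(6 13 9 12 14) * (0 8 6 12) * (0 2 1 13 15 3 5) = (0 8 6 15 3 5)(1 13 9 2)(12 14) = [8, 13, 1, 5, 4, 0, 15, 7, 6, 2, 10, 11, 14, 9, 12, 3]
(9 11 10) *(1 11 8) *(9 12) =(1 11 10 12 9 8) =[0, 11, 2, 3, 4, 5, 6, 7, 1, 8, 12, 10, 9]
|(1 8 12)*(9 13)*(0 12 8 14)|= |(0 12 1 14)(9 13)|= 4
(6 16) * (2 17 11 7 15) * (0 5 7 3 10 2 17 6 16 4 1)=(0 5 7 15 17 11 3 10 2 6 4 1)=[5, 0, 6, 10, 1, 7, 4, 15, 8, 9, 2, 3, 12, 13, 14, 17, 16, 11]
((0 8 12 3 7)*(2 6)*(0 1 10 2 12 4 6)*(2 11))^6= (0 7 8 1 4 10 6 11 12 2 3)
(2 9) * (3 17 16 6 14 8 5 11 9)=[0, 1, 3, 17, 4, 11, 14, 7, 5, 2, 10, 9, 12, 13, 8, 15, 6, 16]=(2 3 17 16 6 14 8 5 11 9)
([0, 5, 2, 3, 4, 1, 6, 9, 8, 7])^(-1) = [0, 5, 2, 3, 4, 1, 6, 9, 8, 7]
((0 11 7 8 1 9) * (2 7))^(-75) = (0 2 8 9 11 7 1)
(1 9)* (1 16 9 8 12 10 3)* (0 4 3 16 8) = (0 4 3 1)(8 12 10 16 9) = [4, 0, 2, 1, 3, 5, 6, 7, 12, 8, 16, 11, 10, 13, 14, 15, 9]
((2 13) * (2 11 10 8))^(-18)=(2 11 8 13 10)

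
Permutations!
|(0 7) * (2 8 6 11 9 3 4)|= |(0 7)(2 8 6 11 9 3 4)|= 14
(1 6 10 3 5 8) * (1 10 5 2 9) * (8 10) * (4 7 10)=[0, 6, 9, 2, 7, 4, 5, 10, 8, 1, 3]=(1 6 5 4 7 10 3 2 9)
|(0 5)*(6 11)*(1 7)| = 2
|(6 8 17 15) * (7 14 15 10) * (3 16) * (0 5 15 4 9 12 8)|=|(0 5 15 6)(3 16)(4 9 12 8 17 10 7 14)|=8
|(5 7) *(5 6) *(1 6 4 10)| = 6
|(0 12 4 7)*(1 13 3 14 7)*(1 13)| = |(0 12 4 13 3 14 7)| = 7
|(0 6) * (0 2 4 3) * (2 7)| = |(0 6 7 2 4 3)| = 6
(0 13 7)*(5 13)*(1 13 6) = [5, 13, 2, 3, 4, 6, 1, 0, 8, 9, 10, 11, 12, 7] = (0 5 6 1 13 7)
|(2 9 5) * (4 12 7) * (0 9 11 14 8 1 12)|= 11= |(0 9 5 2 11 14 8 1 12 7 4)|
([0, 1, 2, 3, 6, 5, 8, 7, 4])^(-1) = (4 8 6)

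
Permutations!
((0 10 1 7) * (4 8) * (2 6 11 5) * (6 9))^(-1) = ((0 10 1 7)(2 9 6 11 5)(4 8))^(-1) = (0 7 1 10)(2 5 11 6 9)(4 8)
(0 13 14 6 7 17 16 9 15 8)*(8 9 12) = (0 13 14 6 7 17 16 12 8)(9 15) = [13, 1, 2, 3, 4, 5, 7, 17, 0, 15, 10, 11, 8, 14, 6, 9, 12, 16]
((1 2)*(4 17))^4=((1 2)(4 17))^4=(17)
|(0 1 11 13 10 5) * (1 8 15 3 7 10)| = |(0 8 15 3 7 10 5)(1 11 13)| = 21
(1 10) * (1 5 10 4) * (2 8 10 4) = [0, 2, 8, 3, 1, 4, 6, 7, 10, 9, 5] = (1 2 8 10 5 4)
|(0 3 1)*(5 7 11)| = 3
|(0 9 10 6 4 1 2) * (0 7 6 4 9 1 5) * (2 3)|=10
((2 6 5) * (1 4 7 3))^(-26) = ((1 4 7 3)(2 6 5))^(-26) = (1 7)(2 6 5)(3 4)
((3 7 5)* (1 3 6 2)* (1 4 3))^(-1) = ((2 4 3 7 5 6))^(-1) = (2 6 5 7 3 4)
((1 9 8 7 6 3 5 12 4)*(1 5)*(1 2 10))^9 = (12)(1 9 8 7 6 3 2 10)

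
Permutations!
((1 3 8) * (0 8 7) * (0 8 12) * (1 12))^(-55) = (0 12 8 7 3 1)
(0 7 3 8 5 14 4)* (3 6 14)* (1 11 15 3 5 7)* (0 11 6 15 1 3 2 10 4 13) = (0 3 8 7 15 2 10 4 11 1 6 14 13) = [3, 6, 10, 8, 11, 5, 14, 15, 7, 9, 4, 1, 12, 0, 13, 2]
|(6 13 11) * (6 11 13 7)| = 2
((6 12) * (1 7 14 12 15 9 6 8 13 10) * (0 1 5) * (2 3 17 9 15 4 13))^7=(0 3 5 2 10 8 13 12 4 14 6 7 9 1 17)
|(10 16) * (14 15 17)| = |(10 16)(14 15 17)| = 6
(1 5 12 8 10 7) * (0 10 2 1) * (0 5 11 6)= (0 10 7 5 12 8 2 1 11 6)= [10, 11, 1, 3, 4, 12, 0, 5, 2, 9, 7, 6, 8]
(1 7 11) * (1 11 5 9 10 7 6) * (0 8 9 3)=[8, 6, 2, 0, 4, 3, 1, 5, 9, 10, 7, 11]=(11)(0 8 9 10 7 5 3)(1 6)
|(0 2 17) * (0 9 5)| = 5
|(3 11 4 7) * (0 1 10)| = |(0 1 10)(3 11 4 7)| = 12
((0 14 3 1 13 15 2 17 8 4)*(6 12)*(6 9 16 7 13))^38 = (0 7 14 13 3 15 1 2 6 17 12 8 9 4 16)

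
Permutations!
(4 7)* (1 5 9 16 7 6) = (1 5 9 16 7 4 6) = [0, 5, 2, 3, 6, 9, 1, 4, 8, 16, 10, 11, 12, 13, 14, 15, 7]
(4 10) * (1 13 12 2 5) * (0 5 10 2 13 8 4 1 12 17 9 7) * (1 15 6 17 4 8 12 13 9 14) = (0 5 13 4 2 10 15 6 17 14 1 12 9 7) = [5, 12, 10, 3, 2, 13, 17, 0, 8, 7, 15, 11, 9, 4, 1, 6, 16, 14]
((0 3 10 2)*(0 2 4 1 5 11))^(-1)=((0 3 10 4 1 5 11))^(-1)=(0 11 5 1 4 10 3)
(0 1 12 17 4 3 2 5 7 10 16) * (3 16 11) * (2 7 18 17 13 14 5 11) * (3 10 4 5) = [1, 12, 11, 7, 16, 18, 6, 4, 8, 9, 2, 10, 13, 14, 3, 15, 0, 5, 17] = (0 1 12 13 14 3 7 4 16)(2 11 10)(5 18 17)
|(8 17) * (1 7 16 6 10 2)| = |(1 7 16 6 10 2)(8 17)| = 6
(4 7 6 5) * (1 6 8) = [0, 6, 2, 3, 7, 4, 5, 8, 1] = (1 6 5 4 7 8)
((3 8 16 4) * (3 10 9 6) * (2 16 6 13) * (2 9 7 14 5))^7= (16)(3 8 6)(9 13)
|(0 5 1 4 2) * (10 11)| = 10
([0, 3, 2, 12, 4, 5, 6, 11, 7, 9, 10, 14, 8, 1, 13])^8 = [0, 1, 2, 3, 4, 5, 6, 7, 8, 9, 10, 11, 12, 13, 14]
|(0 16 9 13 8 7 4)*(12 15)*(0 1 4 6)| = 14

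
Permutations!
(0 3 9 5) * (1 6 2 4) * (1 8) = (0 3 9 5)(1 6 2 4 8) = [3, 6, 4, 9, 8, 0, 2, 7, 1, 5]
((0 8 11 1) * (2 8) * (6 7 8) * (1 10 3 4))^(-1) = ((0 2 6 7 8 11 10 3 4 1))^(-1) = (0 1 4 3 10 11 8 7 6 2)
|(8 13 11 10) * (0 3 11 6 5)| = 8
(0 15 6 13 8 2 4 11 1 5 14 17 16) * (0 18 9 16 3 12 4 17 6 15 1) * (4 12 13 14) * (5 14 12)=[1, 14, 17, 13, 11, 4, 12, 7, 2, 16, 10, 0, 5, 8, 6, 15, 18, 3, 9]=(0 1 14 6 12 5 4 11)(2 17 3 13 8)(9 16 18)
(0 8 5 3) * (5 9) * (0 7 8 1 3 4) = [1, 3, 2, 7, 0, 4, 6, 8, 9, 5] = (0 1 3 7 8 9 5 4)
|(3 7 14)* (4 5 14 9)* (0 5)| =|(0 5 14 3 7 9 4)| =7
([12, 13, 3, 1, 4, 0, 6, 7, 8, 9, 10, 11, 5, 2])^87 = [0, 3, 13, 2, 4, 5, 6, 7, 8, 9, 10, 11, 12, 1]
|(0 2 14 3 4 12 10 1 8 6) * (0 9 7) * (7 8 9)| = |(0 2 14 3 4 12 10 1 9 8 6 7)| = 12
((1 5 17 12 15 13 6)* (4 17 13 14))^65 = ((1 5 13 6)(4 17 12 15 14))^65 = (17)(1 5 13 6)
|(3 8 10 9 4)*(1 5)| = |(1 5)(3 8 10 9 4)| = 10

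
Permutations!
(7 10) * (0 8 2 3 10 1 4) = (0 8 2 3 10 7 1 4) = [8, 4, 3, 10, 0, 5, 6, 1, 2, 9, 7]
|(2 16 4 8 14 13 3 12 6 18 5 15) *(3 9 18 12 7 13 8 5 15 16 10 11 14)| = |(2 10 11 14 8 3 7 13 9 18 15)(4 5 16)(6 12)| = 66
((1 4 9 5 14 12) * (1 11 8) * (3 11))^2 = ((1 4 9 5 14 12 3 11 8))^2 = (1 9 14 3 8 4 5 12 11)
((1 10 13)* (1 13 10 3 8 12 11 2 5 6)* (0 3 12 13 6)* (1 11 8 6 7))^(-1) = ((0 3 6 11 2 5)(1 12 8 13 7))^(-1) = (0 5 2 11 6 3)(1 7 13 8 12)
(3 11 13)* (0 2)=(0 2)(3 11 13)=[2, 1, 0, 11, 4, 5, 6, 7, 8, 9, 10, 13, 12, 3]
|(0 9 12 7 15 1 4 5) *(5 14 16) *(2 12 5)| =|(0 9 5)(1 4 14 16 2 12 7 15)| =24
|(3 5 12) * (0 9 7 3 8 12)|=10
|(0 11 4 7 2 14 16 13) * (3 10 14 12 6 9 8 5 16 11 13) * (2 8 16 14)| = 42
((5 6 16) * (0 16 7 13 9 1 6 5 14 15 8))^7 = ((0 16 14 15 8)(1 6 7 13 9))^7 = (0 14 8 16 15)(1 7 9 6 13)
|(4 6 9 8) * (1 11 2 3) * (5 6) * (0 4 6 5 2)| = 6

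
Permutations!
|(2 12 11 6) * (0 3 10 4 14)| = |(0 3 10 4 14)(2 12 11 6)| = 20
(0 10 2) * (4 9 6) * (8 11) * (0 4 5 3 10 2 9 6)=[2, 1, 4, 10, 6, 3, 5, 7, 11, 0, 9, 8]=(0 2 4 6 5 3 10 9)(8 11)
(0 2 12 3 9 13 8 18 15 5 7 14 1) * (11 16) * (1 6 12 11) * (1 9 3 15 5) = (0 2 11 16 9 13 8 18 5 7 14 6 12 15 1) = [2, 0, 11, 3, 4, 7, 12, 14, 18, 13, 10, 16, 15, 8, 6, 1, 9, 17, 5]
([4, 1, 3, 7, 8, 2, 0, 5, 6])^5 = [4, 1, 3, 7, 8, 2, 0, 5, 6]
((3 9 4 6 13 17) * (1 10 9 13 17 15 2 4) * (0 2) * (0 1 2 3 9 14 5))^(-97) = ((0 3 13 15 1 10 14 5)(2 4 6 17 9))^(-97) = (0 5 14 10 1 15 13 3)(2 17 4 9 6)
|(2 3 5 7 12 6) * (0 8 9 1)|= 12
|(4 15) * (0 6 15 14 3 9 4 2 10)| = |(0 6 15 2 10)(3 9 4 14)| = 20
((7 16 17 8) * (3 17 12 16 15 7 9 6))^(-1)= ((3 17 8 9 6)(7 15)(12 16))^(-1)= (3 6 9 8 17)(7 15)(12 16)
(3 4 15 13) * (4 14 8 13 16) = (3 14 8 13)(4 15 16) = [0, 1, 2, 14, 15, 5, 6, 7, 13, 9, 10, 11, 12, 3, 8, 16, 4]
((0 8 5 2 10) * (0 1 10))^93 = ((0 8 5 2)(1 10))^93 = (0 8 5 2)(1 10)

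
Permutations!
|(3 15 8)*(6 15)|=4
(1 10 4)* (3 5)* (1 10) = (3 5)(4 10) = [0, 1, 2, 5, 10, 3, 6, 7, 8, 9, 4]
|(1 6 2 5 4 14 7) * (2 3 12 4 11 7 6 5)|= 20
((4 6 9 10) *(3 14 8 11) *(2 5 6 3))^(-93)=(2 14 10 5 8 4 6 11 3 9)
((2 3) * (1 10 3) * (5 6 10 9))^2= (1 5 10 2 9 6 3)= ((1 9 5 6 10 3 2))^2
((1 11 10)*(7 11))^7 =((1 7 11 10))^7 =(1 10 11 7)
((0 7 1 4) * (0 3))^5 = (7)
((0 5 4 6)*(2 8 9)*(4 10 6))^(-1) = ((0 5 10 6)(2 8 9))^(-1) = (0 6 10 5)(2 9 8)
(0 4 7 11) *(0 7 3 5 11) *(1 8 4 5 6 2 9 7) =(0 5 11 1 8 4 3 6 2 9 7) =[5, 8, 9, 6, 3, 11, 2, 0, 4, 7, 10, 1]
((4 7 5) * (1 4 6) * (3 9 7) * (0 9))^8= ((0 9 7 5 6 1 4 3))^8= (9)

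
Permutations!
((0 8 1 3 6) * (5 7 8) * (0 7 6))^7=((0 5 6 7 8 1 3))^7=(8)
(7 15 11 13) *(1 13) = [0, 13, 2, 3, 4, 5, 6, 15, 8, 9, 10, 1, 12, 7, 14, 11] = (1 13 7 15 11)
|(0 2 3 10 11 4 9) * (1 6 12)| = 21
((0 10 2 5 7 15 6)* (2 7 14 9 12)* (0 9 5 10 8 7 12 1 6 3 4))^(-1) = (0 4 3 15 7 8)(1 9 6)(2 12 10)(5 14)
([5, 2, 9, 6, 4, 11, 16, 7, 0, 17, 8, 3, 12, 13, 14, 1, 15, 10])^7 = [1, 5, 11, 17, 4, 2, 10, 7, 15, 3, 16, 9, 12, 13, 14, 0, 8, 6]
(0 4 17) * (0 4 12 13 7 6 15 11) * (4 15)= [12, 1, 2, 3, 17, 5, 4, 6, 8, 9, 10, 0, 13, 7, 14, 11, 16, 15]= (0 12 13 7 6 4 17 15 11)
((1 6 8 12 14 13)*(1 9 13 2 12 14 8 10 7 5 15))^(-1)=((1 6 10 7 5 15)(2 12 8 14)(9 13))^(-1)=(1 15 5 7 10 6)(2 14 8 12)(9 13)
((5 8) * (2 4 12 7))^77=(2 4 12 7)(5 8)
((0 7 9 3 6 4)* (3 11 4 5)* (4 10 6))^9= ((0 7 9 11 10 6 5 3 4))^9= (11)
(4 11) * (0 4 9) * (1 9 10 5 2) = (0 4 11 10 5 2 1 9) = [4, 9, 1, 3, 11, 2, 6, 7, 8, 0, 5, 10]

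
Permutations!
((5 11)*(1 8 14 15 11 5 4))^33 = (1 15)(4 14)(8 11)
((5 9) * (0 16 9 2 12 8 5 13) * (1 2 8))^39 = ((0 16 9 13)(1 2 12)(5 8))^39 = (0 13 9 16)(5 8)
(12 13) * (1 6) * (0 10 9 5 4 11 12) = (0 10 9 5 4 11 12 13)(1 6) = [10, 6, 2, 3, 11, 4, 1, 7, 8, 5, 9, 12, 13, 0]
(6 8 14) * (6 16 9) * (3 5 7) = [0, 1, 2, 5, 4, 7, 8, 3, 14, 6, 10, 11, 12, 13, 16, 15, 9] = (3 5 7)(6 8 14 16 9)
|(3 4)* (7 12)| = |(3 4)(7 12)| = 2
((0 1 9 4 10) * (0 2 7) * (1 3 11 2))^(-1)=((0 3 11 2 7)(1 9 4 10))^(-1)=(0 7 2 11 3)(1 10 4 9)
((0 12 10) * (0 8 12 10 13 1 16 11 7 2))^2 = (0 8 13 16 7)(1 11 2 10 12)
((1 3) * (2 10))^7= (1 3)(2 10)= ((1 3)(2 10))^7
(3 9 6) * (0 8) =[8, 1, 2, 9, 4, 5, 3, 7, 0, 6] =(0 8)(3 9 6)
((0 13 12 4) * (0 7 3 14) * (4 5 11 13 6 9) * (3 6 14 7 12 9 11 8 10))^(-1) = (0 14)(3 10 8 5 12 4 9 13 11 6 7)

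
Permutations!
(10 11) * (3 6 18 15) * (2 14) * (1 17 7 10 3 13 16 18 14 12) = [0, 17, 12, 6, 4, 5, 14, 10, 8, 9, 11, 3, 1, 16, 2, 13, 18, 7, 15] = (1 17 7 10 11 3 6 14 2 12)(13 16 18 15)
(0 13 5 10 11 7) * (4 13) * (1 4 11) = (0 11 7)(1 4 13 5 10) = [11, 4, 2, 3, 13, 10, 6, 0, 8, 9, 1, 7, 12, 5]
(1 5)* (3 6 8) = (1 5)(3 6 8) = [0, 5, 2, 6, 4, 1, 8, 7, 3]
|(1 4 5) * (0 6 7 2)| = |(0 6 7 2)(1 4 5)| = 12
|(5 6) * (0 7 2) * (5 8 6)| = |(0 7 2)(6 8)| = 6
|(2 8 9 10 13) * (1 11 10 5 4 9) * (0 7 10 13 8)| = |(0 7 10 8 1 11 13 2)(4 9 5)| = 24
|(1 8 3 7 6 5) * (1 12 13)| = |(1 8 3 7 6 5 12 13)| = 8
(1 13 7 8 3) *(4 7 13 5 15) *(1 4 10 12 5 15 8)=(1 15 10 12 5 8 3 4 7)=[0, 15, 2, 4, 7, 8, 6, 1, 3, 9, 12, 11, 5, 13, 14, 10]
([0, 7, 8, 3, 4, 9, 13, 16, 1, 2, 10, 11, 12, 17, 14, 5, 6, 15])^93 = [0, 17, 6, 3, 4, 7, 9, 15, 13, 16, 10, 11, 12, 2, 14, 1, 5, 8]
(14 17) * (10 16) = [0, 1, 2, 3, 4, 5, 6, 7, 8, 9, 16, 11, 12, 13, 17, 15, 10, 14] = (10 16)(14 17)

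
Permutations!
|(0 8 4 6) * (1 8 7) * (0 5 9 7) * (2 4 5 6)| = 10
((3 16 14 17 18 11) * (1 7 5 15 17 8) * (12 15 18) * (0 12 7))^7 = (0 11 12 3 15 16 17 14 7 8 5 1 18)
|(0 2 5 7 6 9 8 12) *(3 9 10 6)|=8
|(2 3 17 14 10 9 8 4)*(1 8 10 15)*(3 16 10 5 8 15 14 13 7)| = |(1 15)(2 16 10 9 5 8 4)(3 17 13 7)| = 28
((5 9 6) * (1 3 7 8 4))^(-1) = (1 4 8 7 3)(5 6 9)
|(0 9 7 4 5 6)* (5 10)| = |(0 9 7 4 10 5 6)| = 7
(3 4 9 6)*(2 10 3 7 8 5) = (2 10 3 4 9 6 7 8 5) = [0, 1, 10, 4, 9, 2, 7, 8, 5, 6, 3]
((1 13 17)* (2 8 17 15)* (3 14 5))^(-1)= ((1 13 15 2 8 17)(3 14 5))^(-1)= (1 17 8 2 15 13)(3 5 14)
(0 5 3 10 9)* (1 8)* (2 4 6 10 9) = [5, 8, 4, 9, 6, 3, 10, 7, 1, 0, 2] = (0 5 3 9)(1 8)(2 4 6 10)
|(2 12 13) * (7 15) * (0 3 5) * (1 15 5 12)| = 9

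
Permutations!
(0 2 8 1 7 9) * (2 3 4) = (0 3 4 2 8 1 7 9) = [3, 7, 8, 4, 2, 5, 6, 9, 1, 0]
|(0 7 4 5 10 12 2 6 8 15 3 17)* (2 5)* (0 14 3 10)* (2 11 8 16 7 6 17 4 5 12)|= |(0 6 16 7 5)(2 17 14 3 4 11 8 15 10)|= 45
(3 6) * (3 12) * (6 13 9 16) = (3 13 9 16 6 12) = [0, 1, 2, 13, 4, 5, 12, 7, 8, 16, 10, 11, 3, 9, 14, 15, 6]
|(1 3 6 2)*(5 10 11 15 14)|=20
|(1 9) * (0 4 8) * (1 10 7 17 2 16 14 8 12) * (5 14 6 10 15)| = |(0 4 12 1 9 15 5 14 8)(2 16 6 10 7 17)| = 18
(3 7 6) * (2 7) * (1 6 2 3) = (1 6)(2 7) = [0, 6, 7, 3, 4, 5, 1, 2]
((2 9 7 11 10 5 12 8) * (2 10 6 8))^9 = (12)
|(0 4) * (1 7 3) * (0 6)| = 3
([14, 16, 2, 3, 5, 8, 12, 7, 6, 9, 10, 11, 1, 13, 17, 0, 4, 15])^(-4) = [0, 5, 2, 3, 6, 12, 16, 7, 1, 9, 10, 11, 4, 13, 14, 15, 8, 17]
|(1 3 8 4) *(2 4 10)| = |(1 3 8 10 2 4)| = 6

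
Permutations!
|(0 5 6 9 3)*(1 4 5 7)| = 8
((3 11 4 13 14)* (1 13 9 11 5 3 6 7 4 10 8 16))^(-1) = ((1 13 14 6 7 4 9 11 10 8 16)(3 5))^(-1) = (1 16 8 10 11 9 4 7 6 14 13)(3 5)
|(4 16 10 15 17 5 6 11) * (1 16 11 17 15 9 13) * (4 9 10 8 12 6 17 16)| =|(1 4 11 9 13)(5 17)(6 16 8 12)| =20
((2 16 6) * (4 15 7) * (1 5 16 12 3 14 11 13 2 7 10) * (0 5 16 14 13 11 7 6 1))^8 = (16)(0 5 14 7 4 15 10)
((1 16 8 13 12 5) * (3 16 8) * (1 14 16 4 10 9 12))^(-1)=(1 13 8)(3 16 14 5 12 9 10 4)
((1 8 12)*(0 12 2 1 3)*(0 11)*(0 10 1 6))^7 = ((0 12 3 11 10 1 8 2 6))^7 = (0 2 1 11 12 6 8 10 3)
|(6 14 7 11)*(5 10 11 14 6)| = 6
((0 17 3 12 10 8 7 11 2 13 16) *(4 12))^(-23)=(0 17 3 4 12 10 8 7 11 2 13 16)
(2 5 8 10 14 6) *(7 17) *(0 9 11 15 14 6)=(0 9 11 15 14)(2 5 8 10 6)(7 17)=[9, 1, 5, 3, 4, 8, 2, 17, 10, 11, 6, 15, 12, 13, 0, 14, 16, 7]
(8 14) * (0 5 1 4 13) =(0 5 1 4 13)(8 14) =[5, 4, 2, 3, 13, 1, 6, 7, 14, 9, 10, 11, 12, 0, 8]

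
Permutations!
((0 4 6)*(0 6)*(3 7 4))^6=((0 3 7 4))^6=(0 7)(3 4)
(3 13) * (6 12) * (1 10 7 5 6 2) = (1 10 7 5 6 12 2)(3 13) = [0, 10, 1, 13, 4, 6, 12, 5, 8, 9, 7, 11, 2, 3]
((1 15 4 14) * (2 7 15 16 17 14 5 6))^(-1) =(1 14 17 16)(2 6 5 4 15 7)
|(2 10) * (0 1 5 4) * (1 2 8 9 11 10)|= 20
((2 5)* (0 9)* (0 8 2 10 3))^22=((0 9 8 2 5 10 3))^22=(0 9 8 2 5 10 3)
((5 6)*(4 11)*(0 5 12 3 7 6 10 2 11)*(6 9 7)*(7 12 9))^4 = ((0 5 10 2 11 4)(3 6 9 12))^4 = (12)(0 11 10)(2 5 4)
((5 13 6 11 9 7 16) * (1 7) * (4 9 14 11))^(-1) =((1 7 16 5 13 6 4 9)(11 14))^(-1) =(1 9 4 6 13 5 16 7)(11 14)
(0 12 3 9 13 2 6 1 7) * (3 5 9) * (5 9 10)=[12, 7, 6, 3, 4, 10, 1, 0, 8, 13, 5, 11, 9, 2]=(0 12 9 13 2 6 1 7)(5 10)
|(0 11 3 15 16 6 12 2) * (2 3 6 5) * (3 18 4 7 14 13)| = 14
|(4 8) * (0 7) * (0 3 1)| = |(0 7 3 1)(4 8)| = 4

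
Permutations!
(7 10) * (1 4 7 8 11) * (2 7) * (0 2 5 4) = [2, 0, 7, 3, 5, 4, 6, 10, 11, 9, 8, 1] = (0 2 7 10 8 11 1)(4 5)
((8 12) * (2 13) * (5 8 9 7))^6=((2 13)(5 8 12 9 7))^6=(13)(5 8 12 9 7)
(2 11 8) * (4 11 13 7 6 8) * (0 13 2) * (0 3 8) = (0 13 7 6)(3 8)(4 11) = [13, 1, 2, 8, 11, 5, 0, 6, 3, 9, 10, 4, 12, 7]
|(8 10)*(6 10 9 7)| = 5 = |(6 10 8 9 7)|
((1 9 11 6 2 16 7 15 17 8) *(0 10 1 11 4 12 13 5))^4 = (0 4)(1 13)(2 17)(5 9)(6 15)(7 11)(8 16)(10 12)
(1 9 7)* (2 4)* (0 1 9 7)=(0 1 7 9)(2 4)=[1, 7, 4, 3, 2, 5, 6, 9, 8, 0]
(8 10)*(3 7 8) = [0, 1, 2, 7, 4, 5, 6, 8, 10, 9, 3] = (3 7 8 10)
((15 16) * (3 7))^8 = (16)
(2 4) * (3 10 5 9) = [0, 1, 4, 10, 2, 9, 6, 7, 8, 3, 5] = (2 4)(3 10 5 9)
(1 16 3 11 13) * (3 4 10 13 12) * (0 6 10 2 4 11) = (0 6 10 13 1 16 11 12 3)(2 4) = [6, 16, 4, 0, 2, 5, 10, 7, 8, 9, 13, 12, 3, 1, 14, 15, 11]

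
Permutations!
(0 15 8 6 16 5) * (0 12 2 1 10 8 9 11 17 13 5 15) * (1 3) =(1 10 8 6 16 15 9 11 17 13 5 12 2 3) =[0, 10, 3, 1, 4, 12, 16, 7, 6, 11, 8, 17, 2, 5, 14, 9, 15, 13]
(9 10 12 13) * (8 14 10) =(8 14 10 12 13 9) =[0, 1, 2, 3, 4, 5, 6, 7, 14, 8, 12, 11, 13, 9, 10]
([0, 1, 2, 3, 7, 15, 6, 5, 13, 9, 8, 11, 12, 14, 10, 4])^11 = [0, 1, 2, 3, 15, 7, 6, 4, 10, 9, 14, 11, 12, 8, 13, 5]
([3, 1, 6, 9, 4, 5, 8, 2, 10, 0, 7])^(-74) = [3, 1, 6, 9, 4, 5, 8, 2, 10, 0, 7]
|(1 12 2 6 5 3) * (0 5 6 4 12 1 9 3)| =6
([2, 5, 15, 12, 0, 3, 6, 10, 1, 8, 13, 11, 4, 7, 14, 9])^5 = (0 1)(2 5)(3 15)(4 8)(7 13 10)(9 12)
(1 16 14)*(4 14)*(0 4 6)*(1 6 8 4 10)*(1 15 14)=(0 10 15 14 6)(1 16 8 4)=[10, 16, 2, 3, 1, 5, 0, 7, 4, 9, 15, 11, 12, 13, 6, 14, 8]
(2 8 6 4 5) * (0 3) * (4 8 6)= (0 3)(2 6 8 4 5)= [3, 1, 6, 0, 5, 2, 8, 7, 4]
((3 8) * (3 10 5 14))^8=(3 5 8 14 10)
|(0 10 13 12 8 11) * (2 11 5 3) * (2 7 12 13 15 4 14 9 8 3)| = 30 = |(0 10 15 4 14 9 8 5 2 11)(3 7 12)|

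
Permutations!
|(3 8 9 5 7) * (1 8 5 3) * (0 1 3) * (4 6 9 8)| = |(0 1 4 6 9)(3 5 7)| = 15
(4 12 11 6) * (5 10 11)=(4 12 5 10 11 6)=[0, 1, 2, 3, 12, 10, 4, 7, 8, 9, 11, 6, 5]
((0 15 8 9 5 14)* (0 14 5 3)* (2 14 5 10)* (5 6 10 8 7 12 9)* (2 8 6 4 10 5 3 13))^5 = ((0 15 7 12 9 13 2 14 4 10 8 3)(5 6))^5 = (0 13 8 12 4 15 2 3 9 10 7 14)(5 6)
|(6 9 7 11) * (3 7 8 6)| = 3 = |(3 7 11)(6 9 8)|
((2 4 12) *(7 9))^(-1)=((2 4 12)(7 9))^(-1)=(2 12 4)(7 9)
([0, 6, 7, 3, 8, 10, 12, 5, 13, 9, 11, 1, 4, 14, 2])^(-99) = (1 5 14 4)(2 8 6 10)(7 13 12 11)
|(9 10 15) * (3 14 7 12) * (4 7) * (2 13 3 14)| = 12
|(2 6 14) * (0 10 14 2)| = |(0 10 14)(2 6)| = 6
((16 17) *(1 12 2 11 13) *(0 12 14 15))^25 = (0 12 2 11 13 1 14 15)(16 17)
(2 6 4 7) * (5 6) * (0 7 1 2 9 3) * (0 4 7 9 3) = (0 9)(1 2 5 6 7 3 4) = [9, 2, 5, 4, 1, 6, 7, 3, 8, 0]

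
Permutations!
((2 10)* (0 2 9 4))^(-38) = (0 10 4 2 9)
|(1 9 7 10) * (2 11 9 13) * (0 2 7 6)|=20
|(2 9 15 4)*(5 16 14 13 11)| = 20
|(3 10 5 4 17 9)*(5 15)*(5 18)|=8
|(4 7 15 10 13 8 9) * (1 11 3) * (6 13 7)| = |(1 11 3)(4 6 13 8 9)(7 15 10)| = 15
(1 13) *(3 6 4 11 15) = (1 13)(3 6 4 11 15) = [0, 13, 2, 6, 11, 5, 4, 7, 8, 9, 10, 15, 12, 1, 14, 3]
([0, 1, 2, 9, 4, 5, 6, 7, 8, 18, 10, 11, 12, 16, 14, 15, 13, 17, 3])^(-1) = (3 18 9)(13 16)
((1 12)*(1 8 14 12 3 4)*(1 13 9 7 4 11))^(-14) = (1 3 11)(4 9)(7 13)(8 14 12)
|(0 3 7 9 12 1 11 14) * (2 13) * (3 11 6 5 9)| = 30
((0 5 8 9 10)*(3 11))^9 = (0 10 9 8 5)(3 11)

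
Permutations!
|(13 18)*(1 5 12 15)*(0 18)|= 12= |(0 18 13)(1 5 12 15)|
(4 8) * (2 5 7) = [0, 1, 5, 3, 8, 7, 6, 2, 4] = (2 5 7)(4 8)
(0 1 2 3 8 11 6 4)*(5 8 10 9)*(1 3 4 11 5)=(0 3 10 9 1 2 4)(5 8)(6 11)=[3, 2, 4, 10, 0, 8, 11, 7, 5, 1, 9, 6]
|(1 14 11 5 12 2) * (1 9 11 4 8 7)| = 5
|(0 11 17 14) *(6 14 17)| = 4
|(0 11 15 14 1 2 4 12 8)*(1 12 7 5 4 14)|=|(0 11 15 1 2 14 12 8)(4 7 5)|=24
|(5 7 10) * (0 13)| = 6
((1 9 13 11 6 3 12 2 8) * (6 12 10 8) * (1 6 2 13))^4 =((1 9)(3 10 8 6)(11 12 13))^4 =(11 12 13)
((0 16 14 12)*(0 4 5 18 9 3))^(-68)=((0 16 14 12 4 5 18 9 3))^(-68)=(0 4 3 12 9 14 18 16 5)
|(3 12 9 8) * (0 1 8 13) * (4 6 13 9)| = |(0 1 8 3 12 4 6 13)| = 8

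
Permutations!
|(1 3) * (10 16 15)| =|(1 3)(10 16 15)| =6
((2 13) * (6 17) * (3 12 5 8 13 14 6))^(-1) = ((2 14 6 17 3 12 5 8 13))^(-1) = (2 13 8 5 12 3 17 6 14)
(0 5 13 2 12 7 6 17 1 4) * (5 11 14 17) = (0 11 14 17 1 4)(2 12 7 6 5 13) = [11, 4, 12, 3, 0, 13, 5, 6, 8, 9, 10, 14, 7, 2, 17, 15, 16, 1]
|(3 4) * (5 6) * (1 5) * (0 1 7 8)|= |(0 1 5 6 7 8)(3 4)|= 6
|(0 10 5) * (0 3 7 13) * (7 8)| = 7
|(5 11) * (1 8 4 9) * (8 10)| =|(1 10 8 4 9)(5 11)| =10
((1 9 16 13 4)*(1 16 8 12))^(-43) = ((1 9 8 12)(4 16 13))^(-43) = (1 9 8 12)(4 13 16)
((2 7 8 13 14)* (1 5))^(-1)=(1 5)(2 14 13 8 7)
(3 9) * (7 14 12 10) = (3 9)(7 14 12 10) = [0, 1, 2, 9, 4, 5, 6, 14, 8, 3, 7, 11, 10, 13, 12]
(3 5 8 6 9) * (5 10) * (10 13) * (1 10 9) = (1 10 5 8 6)(3 13 9) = [0, 10, 2, 13, 4, 8, 1, 7, 6, 3, 5, 11, 12, 9]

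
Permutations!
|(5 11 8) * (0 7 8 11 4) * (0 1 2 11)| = 8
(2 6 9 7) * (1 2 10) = (1 2 6 9 7 10) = [0, 2, 6, 3, 4, 5, 9, 10, 8, 7, 1]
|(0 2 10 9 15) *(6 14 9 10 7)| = 7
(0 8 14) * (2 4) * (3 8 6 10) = (0 6 10 3 8 14)(2 4) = [6, 1, 4, 8, 2, 5, 10, 7, 14, 9, 3, 11, 12, 13, 0]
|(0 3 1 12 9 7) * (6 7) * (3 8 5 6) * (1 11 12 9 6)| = 10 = |(0 8 5 1 9 3 11 12 6 7)|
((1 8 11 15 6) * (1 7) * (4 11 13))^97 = ((1 8 13 4 11 15 6 7))^97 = (1 8 13 4 11 15 6 7)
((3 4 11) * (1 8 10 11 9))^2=(1 10 3 9 8 11 4)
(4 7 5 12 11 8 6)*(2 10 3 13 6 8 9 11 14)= [0, 1, 10, 13, 7, 12, 4, 5, 8, 11, 3, 9, 14, 6, 2]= (2 10 3 13 6 4 7 5 12 14)(9 11)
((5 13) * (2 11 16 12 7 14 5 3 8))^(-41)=(2 8 3 13 5 14 7 12 16 11)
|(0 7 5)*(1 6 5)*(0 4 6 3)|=12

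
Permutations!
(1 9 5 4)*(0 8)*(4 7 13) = (0 8)(1 9 5 7 13 4) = [8, 9, 2, 3, 1, 7, 6, 13, 0, 5, 10, 11, 12, 4]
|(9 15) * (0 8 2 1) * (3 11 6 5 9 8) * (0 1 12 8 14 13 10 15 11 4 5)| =84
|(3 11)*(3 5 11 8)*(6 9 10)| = |(3 8)(5 11)(6 9 10)| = 6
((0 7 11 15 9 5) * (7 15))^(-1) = (0 5 9 15)(7 11)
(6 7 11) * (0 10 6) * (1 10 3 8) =(0 3 8 1 10 6 7 11) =[3, 10, 2, 8, 4, 5, 7, 11, 1, 9, 6, 0]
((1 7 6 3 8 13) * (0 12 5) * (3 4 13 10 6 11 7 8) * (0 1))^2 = (0 5 8 6 13 12 1 10 4)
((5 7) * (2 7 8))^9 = (2 7 5 8)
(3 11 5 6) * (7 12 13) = (3 11 5 6)(7 12 13) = [0, 1, 2, 11, 4, 6, 3, 12, 8, 9, 10, 5, 13, 7]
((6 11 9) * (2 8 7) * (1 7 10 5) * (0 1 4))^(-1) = (0 4 5 10 8 2 7 1)(6 9 11)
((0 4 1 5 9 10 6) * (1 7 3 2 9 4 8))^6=(0 3 8 2 1 9 5 10 4 6 7)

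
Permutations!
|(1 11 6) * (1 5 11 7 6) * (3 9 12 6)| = |(1 7 3 9 12 6 5 11)| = 8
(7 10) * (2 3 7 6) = (2 3 7 10 6) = [0, 1, 3, 7, 4, 5, 2, 10, 8, 9, 6]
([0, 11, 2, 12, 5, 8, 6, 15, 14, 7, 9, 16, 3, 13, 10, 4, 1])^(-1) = (1 16 11)(3 12)(4 15 7 9 10 14 8 5)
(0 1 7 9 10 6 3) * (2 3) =(0 1 7 9 10 6 2 3) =[1, 7, 3, 0, 4, 5, 2, 9, 8, 10, 6]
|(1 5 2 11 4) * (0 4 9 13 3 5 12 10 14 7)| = |(0 4 1 12 10 14 7)(2 11 9 13 3 5)| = 42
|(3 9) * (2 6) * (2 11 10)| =4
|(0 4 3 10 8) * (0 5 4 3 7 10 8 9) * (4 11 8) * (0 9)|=15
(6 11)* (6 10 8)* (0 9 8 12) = (0 9 8 6 11 10 12) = [9, 1, 2, 3, 4, 5, 11, 7, 6, 8, 12, 10, 0]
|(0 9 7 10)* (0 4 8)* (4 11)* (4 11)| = 6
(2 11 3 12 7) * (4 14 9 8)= (2 11 3 12 7)(4 14 9 8)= [0, 1, 11, 12, 14, 5, 6, 2, 4, 8, 10, 3, 7, 13, 9]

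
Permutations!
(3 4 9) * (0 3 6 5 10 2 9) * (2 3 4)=(0 4)(2 9 6 5 10 3)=[4, 1, 9, 2, 0, 10, 5, 7, 8, 6, 3]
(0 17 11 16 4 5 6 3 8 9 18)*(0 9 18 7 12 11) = (0 17)(3 8 18 9 7 12 11 16 4 5 6) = [17, 1, 2, 8, 5, 6, 3, 12, 18, 7, 10, 16, 11, 13, 14, 15, 4, 0, 9]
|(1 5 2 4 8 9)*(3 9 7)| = 8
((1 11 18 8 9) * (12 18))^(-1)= (1 9 8 18 12 11)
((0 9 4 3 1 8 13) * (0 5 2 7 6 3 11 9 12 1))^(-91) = (0 3 6 7 2 5 13 8 1 12)(4 9 11)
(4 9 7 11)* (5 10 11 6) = (4 9 7 6 5 10 11) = [0, 1, 2, 3, 9, 10, 5, 6, 8, 7, 11, 4]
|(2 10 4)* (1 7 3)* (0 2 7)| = |(0 2 10 4 7 3 1)| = 7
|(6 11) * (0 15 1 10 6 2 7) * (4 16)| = |(0 15 1 10 6 11 2 7)(4 16)| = 8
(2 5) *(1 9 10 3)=(1 9 10 3)(2 5)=[0, 9, 5, 1, 4, 2, 6, 7, 8, 10, 3]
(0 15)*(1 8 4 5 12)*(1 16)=(0 15)(1 8 4 5 12 16)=[15, 8, 2, 3, 5, 12, 6, 7, 4, 9, 10, 11, 16, 13, 14, 0, 1]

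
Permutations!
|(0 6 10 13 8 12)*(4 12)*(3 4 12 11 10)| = |(0 6 3 4 11 10 13 8 12)| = 9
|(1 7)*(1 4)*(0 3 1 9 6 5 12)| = 9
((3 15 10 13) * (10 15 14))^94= ((15)(3 14 10 13))^94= (15)(3 10)(13 14)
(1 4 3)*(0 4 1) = (0 4 3) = [4, 1, 2, 0, 3]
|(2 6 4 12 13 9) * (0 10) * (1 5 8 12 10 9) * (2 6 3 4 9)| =|(0 2 3 4 10)(1 5 8 12 13)(6 9)| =10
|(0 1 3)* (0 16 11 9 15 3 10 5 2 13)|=|(0 1 10 5 2 13)(3 16 11 9 15)|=30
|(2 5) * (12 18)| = 2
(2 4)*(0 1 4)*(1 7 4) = [7, 1, 0, 3, 2, 5, 6, 4] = (0 7 4 2)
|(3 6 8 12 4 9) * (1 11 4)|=|(1 11 4 9 3 6 8 12)|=8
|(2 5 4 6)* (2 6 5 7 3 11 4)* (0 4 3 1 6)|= 14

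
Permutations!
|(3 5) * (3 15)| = 3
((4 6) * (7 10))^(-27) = ((4 6)(7 10))^(-27) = (4 6)(7 10)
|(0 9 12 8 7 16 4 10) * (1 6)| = |(0 9 12 8 7 16 4 10)(1 6)| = 8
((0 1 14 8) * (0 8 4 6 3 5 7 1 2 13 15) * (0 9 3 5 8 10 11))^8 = (0 11 10 8 3 9 15 13 2)(1 4 5)(6 7 14)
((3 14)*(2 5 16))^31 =((2 5 16)(3 14))^31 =(2 5 16)(3 14)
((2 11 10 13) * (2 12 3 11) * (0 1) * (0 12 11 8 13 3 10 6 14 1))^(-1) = (1 14 6 11 13 8 3 10 12)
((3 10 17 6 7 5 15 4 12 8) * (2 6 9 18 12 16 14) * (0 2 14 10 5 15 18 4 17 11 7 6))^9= ((0 2)(3 5 18 12 8)(4 16 10 11 7 15 17 9))^9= (0 2)(3 8 12 18 5)(4 16 10 11 7 15 17 9)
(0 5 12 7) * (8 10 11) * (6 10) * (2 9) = (0 5 12 7)(2 9)(6 10 11 8) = [5, 1, 9, 3, 4, 12, 10, 0, 6, 2, 11, 8, 7]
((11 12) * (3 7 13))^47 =(3 13 7)(11 12)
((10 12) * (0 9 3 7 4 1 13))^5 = (0 1 7 9 13 4 3)(10 12)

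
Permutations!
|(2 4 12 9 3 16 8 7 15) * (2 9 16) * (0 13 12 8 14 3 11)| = |(0 13 12 16 14 3 2 4 8 7 15 9 11)| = 13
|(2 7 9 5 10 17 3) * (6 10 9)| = 6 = |(2 7 6 10 17 3)(5 9)|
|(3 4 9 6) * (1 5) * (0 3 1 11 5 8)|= 14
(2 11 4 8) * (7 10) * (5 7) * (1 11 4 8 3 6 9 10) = (1 11 8 2 4 3 6 9 10 5 7) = [0, 11, 4, 6, 3, 7, 9, 1, 2, 10, 5, 8]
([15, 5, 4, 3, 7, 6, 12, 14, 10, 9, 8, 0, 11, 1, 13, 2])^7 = [1, 2, 6, 3, 12, 4, 7, 11, 10, 9, 8, 13, 14, 15, 0, 5]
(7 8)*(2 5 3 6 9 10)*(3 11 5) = (2 3 6 9 10)(5 11)(7 8) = [0, 1, 3, 6, 4, 11, 9, 8, 7, 10, 2, 5]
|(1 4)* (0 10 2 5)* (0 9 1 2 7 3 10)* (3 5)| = |(1 4 2 3 10 7 5 9)| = 8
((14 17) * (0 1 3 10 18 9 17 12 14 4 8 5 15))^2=((0 1 3 10 18 9 17 4 8 5 15)(12 14))^2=(0 3 18 17 8 15 1 10 9 4 5)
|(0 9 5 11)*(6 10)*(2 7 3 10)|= |(0 9 5 11)(2 7 3 10 6)|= 20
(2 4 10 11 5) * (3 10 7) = [0, 1, 4, 10, 7, 2, 6, 3, 8, 9, 11, 5] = (2 4 7 3 10 11 5)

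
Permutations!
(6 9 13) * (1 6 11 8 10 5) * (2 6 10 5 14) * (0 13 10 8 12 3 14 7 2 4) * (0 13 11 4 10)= [11, 8, 6, 14, 13, 1, 9, 2, 5, 0, 7, 12, 3, 4, 10]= (0 11 12 3 14 10 7 2 6 9)(1 8 5)(4 13)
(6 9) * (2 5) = (2 5)(6 9) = [0, 1, 5, 3, 4, 2, 9, 7, 8, 6]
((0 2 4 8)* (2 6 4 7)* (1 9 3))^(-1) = (0 8 4 6)(1 3 9)(2 7)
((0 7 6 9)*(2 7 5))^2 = (0 2 6)(5 7 9)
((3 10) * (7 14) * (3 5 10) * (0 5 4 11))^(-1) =((0 5 10 4 11)(7 14))^(-1) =(0 11 4 10 5)(7 14)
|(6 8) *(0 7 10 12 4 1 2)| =|(0 7 10 12 4 1 2)(6 8)| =14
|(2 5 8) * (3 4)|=|(2 5 8)(3 4)|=6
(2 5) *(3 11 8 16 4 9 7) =(2 5)(3 11 8 16 4 9 7) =[0, 1, 5, 11, 9, 2, 6, 3, 16, 7, 10, 8, 12, 13, 14, 15, 4]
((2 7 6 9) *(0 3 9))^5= (0 6 7 2 9 3)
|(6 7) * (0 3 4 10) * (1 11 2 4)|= 14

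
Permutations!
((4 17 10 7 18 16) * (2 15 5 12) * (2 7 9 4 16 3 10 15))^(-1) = (3 18 7 12 5 15 17 4 9 10)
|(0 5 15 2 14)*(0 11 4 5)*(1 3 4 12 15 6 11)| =10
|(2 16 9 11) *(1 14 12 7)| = 4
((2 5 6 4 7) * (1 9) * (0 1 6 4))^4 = (9)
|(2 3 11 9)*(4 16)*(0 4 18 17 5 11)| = |(0 4 16 18 17 5 11 9 2 3)| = 10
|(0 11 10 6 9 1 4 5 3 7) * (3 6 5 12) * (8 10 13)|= |(0 11 13 8 10 5 6 9 1 4 12 3 7)|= 13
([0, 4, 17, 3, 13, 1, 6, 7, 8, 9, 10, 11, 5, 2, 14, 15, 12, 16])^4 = (1 17)(2 5)(4 16)(12 13)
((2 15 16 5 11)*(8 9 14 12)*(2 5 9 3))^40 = (16)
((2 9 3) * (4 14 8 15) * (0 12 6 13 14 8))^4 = ((0 12 6 13 14)(2 9 3)(4 8 15))^4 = (0 14 13 6 12)(2 9 3)(4 8 15)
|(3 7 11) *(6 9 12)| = 3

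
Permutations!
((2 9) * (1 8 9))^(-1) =((1 8 9 2))^(-1) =(1 2 9 8)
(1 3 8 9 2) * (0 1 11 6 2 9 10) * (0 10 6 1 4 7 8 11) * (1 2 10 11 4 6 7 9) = (0 6 10 11 2)(1 3 4 9)(7 8) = [6, 3, 0, 4, 9, 5, 10, 8, 7, 1, 11, 2]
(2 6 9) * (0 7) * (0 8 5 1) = (0 7 8 5 1)(2 6 9) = [7, 0, 6, 3, 4, 1, 9, 8, 5, 2]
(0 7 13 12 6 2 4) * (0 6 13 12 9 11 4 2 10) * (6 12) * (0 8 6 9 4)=(0 7 9 11)(4 12 13)(6 10 8)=[7, 1, 2, 3, 12, 5, 10, 9, 6, 11, 8, 0, 13, 4]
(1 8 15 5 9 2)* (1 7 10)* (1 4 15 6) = [0, 8, 7, 3, 15, 9, 1, 10, 6, 2, 4, 11, 12, 13, 14, 5] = (1 8 6)(2 7 10 4 15 5 9)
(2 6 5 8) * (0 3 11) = [3, 1, 6, 11, 4, 8, 5, 7, 2, 9, 10, 0] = (0 3 11)(2 6 5 8)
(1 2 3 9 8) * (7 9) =(1 2 3 7 9 8) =[0, 2, 3, 7, 4, 5, 6, 9, 1, 8]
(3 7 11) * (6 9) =(3 7 11)(6 9) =[0, 1, 2, 7, 4, 5, 9, 11, 8, 6, 10, 3]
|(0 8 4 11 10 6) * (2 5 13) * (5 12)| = |(0 8 4 11 10 6)(2 12 5 13)| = 12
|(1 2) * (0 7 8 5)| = 4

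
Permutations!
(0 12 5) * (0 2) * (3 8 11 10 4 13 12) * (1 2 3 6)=(0 6 1 2)(3 8 11 10 4 13 12 5)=[6, 2, 0, 8, 13, 3, 1, 7, 11, 9, 4, 10, 5, 12]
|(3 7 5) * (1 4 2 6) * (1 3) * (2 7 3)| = |(1 4 7 5)(2 6)| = 4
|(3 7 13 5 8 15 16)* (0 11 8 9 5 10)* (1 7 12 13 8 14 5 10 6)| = |(0 11 14 5 9 10)(1 7 8 15 16 3 12 13 6)| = 18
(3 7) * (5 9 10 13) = (3 7)(5 9 10 13) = [0, 1, 2, 7, 4, 9, 6, 3, 8, 10, 13, 11, 12, 5]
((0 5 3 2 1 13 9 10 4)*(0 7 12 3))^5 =((0 5)(1 13 9 10 4 7 12 3 2))^5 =(0 5)(1 7 13 12 9 3 10 2 4)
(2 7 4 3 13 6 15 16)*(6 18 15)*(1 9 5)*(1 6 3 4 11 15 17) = (1 9 5 6 3 13 18 17)(2 7 11 15 16) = [0, 9, 7, 13, 4, 6, 3, 11, 8, 5, 10, 15, 12, 18, 14, 16, 2, 1, 17]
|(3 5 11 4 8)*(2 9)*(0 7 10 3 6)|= |(0 7 10 3 5 11 4 8 6)(2 9)|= 18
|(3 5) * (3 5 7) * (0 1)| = 2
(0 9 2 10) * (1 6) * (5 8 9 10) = [10, 6, 5, 3, 4, 8, 1, 7, 9, 2, 0] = (0 10)(1 6)(2 5 8 9)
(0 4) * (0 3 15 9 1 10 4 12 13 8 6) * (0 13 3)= (0 12 3 15 9 1 10 4)(6 13 8)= [12, 10, 2, 15, 0, 5, 13, 7, 6, 1, 4, 11, 3, 8, 14, 9]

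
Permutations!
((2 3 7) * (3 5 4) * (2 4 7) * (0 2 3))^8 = (0 7 2 4 5)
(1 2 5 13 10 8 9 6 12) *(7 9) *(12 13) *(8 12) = (1 2 5 8 7 9 6 13 10 12) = [0, 2, 5, 3, 4, 8, 13, 9, 7, 6, 12, 11, 1, 10]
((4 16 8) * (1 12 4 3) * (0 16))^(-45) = ((0 16 8 3 1 12 4))^(-45) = (0 1 16 12 8 4 3)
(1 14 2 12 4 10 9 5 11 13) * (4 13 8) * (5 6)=(1 14 2 12 13)(4 10 9 6 5 11 8)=[0, 14, 12, 3, 10, 11, 5, 7, 4, 6, 9, 8, 13, 1, 2]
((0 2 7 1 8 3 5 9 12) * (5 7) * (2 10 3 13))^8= (0 5 8 3 12 2 1 10 9 13 7)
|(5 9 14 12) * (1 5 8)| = |(1 5 9 14 12 8)| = 6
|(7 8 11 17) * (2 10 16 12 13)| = 20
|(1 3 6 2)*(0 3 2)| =6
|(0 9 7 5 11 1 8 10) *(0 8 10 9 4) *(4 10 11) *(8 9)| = 6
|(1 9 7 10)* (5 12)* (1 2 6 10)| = 6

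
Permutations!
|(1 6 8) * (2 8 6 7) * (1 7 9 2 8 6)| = |(1 9 2 6)(7 8)| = 4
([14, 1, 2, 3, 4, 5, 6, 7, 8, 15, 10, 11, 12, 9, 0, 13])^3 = (15)(0 14)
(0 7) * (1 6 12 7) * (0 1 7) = [7, 6, 2, 3, 4, 5, 12, 1, 8, 9, 10, 11, 0] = (0 7 1 6 12)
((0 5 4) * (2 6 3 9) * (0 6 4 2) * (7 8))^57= ((0 5 2 4 6 3 9)(7 8))^57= (0 5 2 4 6 3 9)(7 8)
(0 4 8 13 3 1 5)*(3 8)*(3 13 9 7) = (0 4 13 8 9 7 3 1 5) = [4, 5, 2, 1, 13, 0, 6, 3, 9, 7, 10, 11, 12, 8]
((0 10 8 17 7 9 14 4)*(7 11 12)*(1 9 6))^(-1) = (0 4 14 9 1 6 7 12 11 17 8 10)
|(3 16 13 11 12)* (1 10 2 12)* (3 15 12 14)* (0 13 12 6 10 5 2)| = |(0 13 11 1 5 2 14 3 16 12 15 6 10)| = 13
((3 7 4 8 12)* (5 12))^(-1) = ((3 7 4 8 5 12))^(-1) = (3 12 5 8 4 7)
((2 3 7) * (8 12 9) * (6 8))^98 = (2 7 3)(6 12)(8 9)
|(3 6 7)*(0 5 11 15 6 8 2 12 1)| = |(0 5 11 15 6 7 3 8 2 12 1)| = 11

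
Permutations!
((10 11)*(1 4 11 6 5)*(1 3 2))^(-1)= (1 2 3 5 6 10 11 4)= ((1 4 11 10 6 5 3 2))^(-1)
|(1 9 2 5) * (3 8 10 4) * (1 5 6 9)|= 12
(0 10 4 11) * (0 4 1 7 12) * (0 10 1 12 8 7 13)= (0 1 13)(4 11)(7 8)(10 12)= [1, 13, 2, 3, 11, 5, 6, 8, 7, 9, 12, 4, 10, 0]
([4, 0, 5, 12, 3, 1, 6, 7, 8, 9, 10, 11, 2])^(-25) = [12, 3, 0, 5, 2, 4, 6, 7, 8, 9, 10, 11, 1]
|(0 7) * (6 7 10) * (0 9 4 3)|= 7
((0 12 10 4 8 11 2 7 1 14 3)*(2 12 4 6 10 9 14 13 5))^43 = ((0 4 8 11 12 9 14 3)(1 13 5 2 7)(6 10))^43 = (0 11 14 4 12 3 8 9)(1 2 13 7 5)(6 10)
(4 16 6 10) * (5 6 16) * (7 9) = (16)(4 5 6 10)(7 9) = [0, 1, 2, 3, 5, 6, 10, 9, 8, 7, 4, 11, 12, 13, 14, 15, 16]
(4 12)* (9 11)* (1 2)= (1 2)(4 12)(9 11)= [0, 2, 1, 3, 12, 5, 6, 7, 8, 11, 10, 9, 4]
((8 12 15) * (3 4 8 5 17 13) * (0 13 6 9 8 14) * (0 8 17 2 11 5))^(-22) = (0 3 14 12)(2 5 11)(4 8 15 13)(6 17 9)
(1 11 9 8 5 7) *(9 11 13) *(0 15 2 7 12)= (0 15 2 7 1 13 9 8 5 12)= [15, 13, 7, 3, 4, 12, 6, 1, 5, 8, 10, 11, 0, 9, 14, 2]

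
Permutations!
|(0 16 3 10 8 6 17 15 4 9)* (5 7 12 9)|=|(0 16 3 10 8 6 17 15 4 5 7 12 9)|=13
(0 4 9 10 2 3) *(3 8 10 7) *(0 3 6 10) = (0 4 9 7 6 10 2 8) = [4, 1, 8, 3, 9, 5, 10, 6, 0, 7, 2]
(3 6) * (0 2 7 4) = (0 2 7 4)(3 6) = [2, 1, 7, 6, 0, 5, 3, 4]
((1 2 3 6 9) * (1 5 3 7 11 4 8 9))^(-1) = ((1 2 7 11 4 8 9 5 3 6))^(-1) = (1 6 3 5 9 8 4 11 7 2)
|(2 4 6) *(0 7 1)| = 3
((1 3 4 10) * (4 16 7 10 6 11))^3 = ((1 3 16 7 10)(4 6 11))^3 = (1 7 3 10 16)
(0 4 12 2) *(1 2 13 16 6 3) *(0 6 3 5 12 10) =(0 4 10)(1 2 6 5 12 13 16 3) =[4, 2, 6, 1, 10, 12, 5, 7, 8, 9, 0, 11, 13, 16, 14, 15, 3]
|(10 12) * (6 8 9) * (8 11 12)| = 6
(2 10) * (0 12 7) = (0 12 7)(2 10) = [12, 1, 10, 3, 4, 5, 6, 0, 8, 9, 2, 11, 7]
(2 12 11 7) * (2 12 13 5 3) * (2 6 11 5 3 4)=(2 13 3 6 11 7 12 5 4)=[0, 1, 13, 6, 2, 4, 11, 12, 8, 9, 10, 7, 5, 3]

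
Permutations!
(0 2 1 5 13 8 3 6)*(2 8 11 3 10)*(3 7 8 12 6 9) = (0 12 6)(1 5 13 11 7 8 10 2)(3 9) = [12, 5, 1, 9, 4, 13, 0, 8, 10, 3, 2, 7, 6, 11]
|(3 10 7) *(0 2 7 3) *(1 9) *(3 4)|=6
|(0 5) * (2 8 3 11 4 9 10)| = 14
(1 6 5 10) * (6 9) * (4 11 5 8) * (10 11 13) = (1 9 6 8 4 13 10)(5 11) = [0, 9, 2, 3, 13, 11, 8, 7, 4, 6, 1, 5, 12, 10]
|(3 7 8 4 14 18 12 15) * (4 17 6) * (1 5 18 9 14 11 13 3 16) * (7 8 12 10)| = 56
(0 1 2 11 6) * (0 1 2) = [2, 0, 11, 3, 4, 5, 1, 7, 8, 9, 10, 6] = (0 2 11 6 1)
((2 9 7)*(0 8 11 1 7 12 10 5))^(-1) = (0 5 10 12 9 2 7 1 11 8)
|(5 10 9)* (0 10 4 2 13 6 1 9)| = |(0 10)(1 9 5 4 2 13 6)| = 14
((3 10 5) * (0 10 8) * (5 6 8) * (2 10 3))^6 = (0 8 6 10 2 5 3)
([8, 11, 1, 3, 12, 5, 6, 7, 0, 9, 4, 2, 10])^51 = (12)(0 8)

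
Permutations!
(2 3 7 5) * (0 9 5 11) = (0 9 5 2 3 7 11) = [9, 1, 3, 7, 4, 2, 6, 11, 8, 5, 10, 0]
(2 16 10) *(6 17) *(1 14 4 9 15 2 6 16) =[0, 14, 1, 3, 9, 5, 17, 7, 8, 15, 6, 11, 12, 13, 4, 2, 10, 16] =(1 14 4 9 15 2)(6 17 16 10)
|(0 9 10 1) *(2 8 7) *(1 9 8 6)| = |(0 8 7 2 6 1)(9 10)| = 6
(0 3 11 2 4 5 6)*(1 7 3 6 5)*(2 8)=[6, 7, 4, 11, 1, 5, 0, 3, 2, 9, 10, 8]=(0 6)(1 7 3 11 8 2 4)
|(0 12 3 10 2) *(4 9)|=10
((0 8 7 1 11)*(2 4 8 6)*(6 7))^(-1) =((0 7 1 11)(2 4 8 6))^(-1) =(0 11 1 7)(2 6 8 4)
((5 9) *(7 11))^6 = ((5 9)(7 11))^6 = (11)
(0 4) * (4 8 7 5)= (0 8 7 5 4)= [8, 1, 2, 3, 0, 4, 6, 5, 7]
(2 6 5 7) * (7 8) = [0, 1, 6, 3, 4, 8, 5, 2, 7] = (2 6 5 8 7)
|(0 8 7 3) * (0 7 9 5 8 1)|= 6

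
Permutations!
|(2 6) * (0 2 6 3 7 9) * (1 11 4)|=15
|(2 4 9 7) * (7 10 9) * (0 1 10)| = 12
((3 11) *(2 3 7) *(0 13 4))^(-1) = (0 4 13)(2 7 11 3)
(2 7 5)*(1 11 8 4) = (1 11 8 4)(2 7 5) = [0, 11, 7, 3, 1, 2, 6, 5, 4, 9, 10, 8]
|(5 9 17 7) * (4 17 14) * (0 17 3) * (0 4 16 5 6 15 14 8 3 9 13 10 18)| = |(0 17 7 6 15 14 16 5 13 10 18)(3 4 9 8)| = 44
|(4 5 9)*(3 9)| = 4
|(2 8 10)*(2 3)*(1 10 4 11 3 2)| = |(1 10 2 8 4 11 3)| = 7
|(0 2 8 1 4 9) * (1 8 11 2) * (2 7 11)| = 4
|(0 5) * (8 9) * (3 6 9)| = 4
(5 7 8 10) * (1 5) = [0, 5, 2, 3, 4, 7, 6, 8, 10, 9, 1] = (1 5 7 8 10)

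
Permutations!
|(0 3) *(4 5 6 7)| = |(0 3)(4 5 6 7)| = 4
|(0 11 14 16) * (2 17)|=|(0 11 14 16)(2 17)|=4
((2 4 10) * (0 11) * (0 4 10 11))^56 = ((2 10)(4 11))^56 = (11)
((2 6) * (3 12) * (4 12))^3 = (12)(2 6)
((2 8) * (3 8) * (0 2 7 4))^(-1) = (0 4 7 8 3 2)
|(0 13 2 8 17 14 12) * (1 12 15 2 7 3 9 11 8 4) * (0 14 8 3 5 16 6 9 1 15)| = |(0 13 7 5 16 6 9 11 3 1 12 14)(2 4 15)(8 17)| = 12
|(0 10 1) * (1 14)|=|(0 10 14 1)|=4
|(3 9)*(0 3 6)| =|(0 3 9 6)| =4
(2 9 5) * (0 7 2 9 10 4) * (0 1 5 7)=(1 5 9 7 2 10 4)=[0, 5, 10, 3, 1, 9, 6, 2, 8, 7, 4]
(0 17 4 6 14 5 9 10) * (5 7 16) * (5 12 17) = (0 5 9 10)(4 6 14 7 16 12 17) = [5, 1, 2, 3, 6, 9, 14, 16, 8, 10, 0, 11, 17, 13, 7, 15, 12, 4]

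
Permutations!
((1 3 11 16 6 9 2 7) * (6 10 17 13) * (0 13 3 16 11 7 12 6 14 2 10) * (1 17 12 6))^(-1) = ((0 13 14 2 6 9 10 12 1 16)(3 7 17))^(-1) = (0 16 1 12 10 9 6 2 14 13)(3 17 7)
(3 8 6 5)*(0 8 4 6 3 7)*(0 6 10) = (0 8 3 4 10)(5 7 6) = [8, 1, 2, 4, 10, 7, 5, 6, 3, 9, 0]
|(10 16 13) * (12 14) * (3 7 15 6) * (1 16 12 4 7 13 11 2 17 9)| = 18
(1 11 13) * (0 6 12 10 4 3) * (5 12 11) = (0 6 11 13 1 5 12 10 4 3) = [6, 5, 2, 0, 3, 12, 11, 7, 8, 9, 4, 13, 10, 1]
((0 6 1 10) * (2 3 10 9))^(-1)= ((0 6 1 9 2 3 10))^(-1)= (0 10 3 2 9 1 6)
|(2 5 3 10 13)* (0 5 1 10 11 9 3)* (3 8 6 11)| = 4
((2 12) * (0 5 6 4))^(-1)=((0 5 6 4)(2 12))^(-1)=(0 4 6 5)(2 12)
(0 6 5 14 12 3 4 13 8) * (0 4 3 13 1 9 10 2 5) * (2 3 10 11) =[6, 9, 5, 10, 1, 14, 0, 7, 4, 11, 3, 2, 13, 8, 12] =(0 6)(1 9 11 2 5 14 12 13 8 4)(3 10)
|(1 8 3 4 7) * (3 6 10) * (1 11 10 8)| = 10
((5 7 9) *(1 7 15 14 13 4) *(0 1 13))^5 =(0 15 9 1 14 5 7)(4 13)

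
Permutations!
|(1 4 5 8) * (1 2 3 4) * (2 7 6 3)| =|(3 4 5 8 7 6)| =6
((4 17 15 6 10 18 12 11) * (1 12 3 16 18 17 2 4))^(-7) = ((1 12 11)(2 4)(3 16 18)(6 10 17 15))^(-7) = (1 11 12)(2 4)(3 18 16)(6 10 17 15)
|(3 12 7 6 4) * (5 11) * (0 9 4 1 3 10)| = |(0 9 4 10)(1 3 12 7 6)(5 11)| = 20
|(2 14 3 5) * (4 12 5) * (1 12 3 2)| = 6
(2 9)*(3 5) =[0, 1, 9, 5, 4, 3, 6, 7, 8, 2] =(2 9)(3 5)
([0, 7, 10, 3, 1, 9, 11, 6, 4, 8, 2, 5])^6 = (1 8 5 6)(4 9 11 7)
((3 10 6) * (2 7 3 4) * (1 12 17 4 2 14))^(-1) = ((1 12 17 4 14)(2 7 3 10 6))^(-1) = (1 14 4 17 12)(2 6 10 3 7)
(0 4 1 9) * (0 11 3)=(0 4 1 9 11 3)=[4, 9, 2, 0, 1, 5, 6, 7, 8, 11, 10, 3]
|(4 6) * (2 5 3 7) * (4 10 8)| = |(2 5 3 7)(4 6 10 8)| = 4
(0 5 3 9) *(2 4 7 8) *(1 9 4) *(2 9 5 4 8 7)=(0 4 2 1 5 3 8 9)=[4, 5, 1, 8, 2, 3, 6, 7, 9, 0]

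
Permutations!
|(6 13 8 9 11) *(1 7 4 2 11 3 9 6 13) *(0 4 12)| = 10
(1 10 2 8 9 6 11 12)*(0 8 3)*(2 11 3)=[8, 10, 2, 0, 4, 5, 3, 7, 9, 6, 11, 12, 1]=(0 8 9 6 3)(1 10 11 12)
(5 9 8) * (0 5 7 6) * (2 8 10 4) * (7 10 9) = [5, 1, 8, 3, 2, 7, 0, 6, 10, 9, 4] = (0 5 7 6)(2 8 10 4)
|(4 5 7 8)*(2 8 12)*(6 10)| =|(2 8 4 5 7 12)(6 10)| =6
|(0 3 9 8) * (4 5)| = 4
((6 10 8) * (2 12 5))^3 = (12)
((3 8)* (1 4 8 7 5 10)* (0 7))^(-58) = ((0 7 5 10 1 4 8 3))^(-58) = (0 8 1 5)(3 4 10 7)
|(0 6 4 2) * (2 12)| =5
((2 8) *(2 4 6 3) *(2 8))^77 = (3 8 4 6)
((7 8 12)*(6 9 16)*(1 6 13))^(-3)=(1 9 13 6 16)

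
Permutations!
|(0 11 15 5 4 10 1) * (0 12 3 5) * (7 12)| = |(0 11 15)(1 7 12 3 5 4 10)| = 21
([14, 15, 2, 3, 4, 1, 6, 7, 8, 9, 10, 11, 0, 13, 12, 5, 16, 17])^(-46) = [12, 5, 2, 3, 4, 15, 6, 7, 8, 9, 10, 11, 14, 13, 0, 1, 16, 17]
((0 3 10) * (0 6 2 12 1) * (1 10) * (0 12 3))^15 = (1 6)(2 12)(3 10)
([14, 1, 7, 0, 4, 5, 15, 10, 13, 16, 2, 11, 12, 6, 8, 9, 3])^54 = [0, 1, 2, 3, 4, 5, 6, 7, 8, 9, 10, 11, 12, 13, 14, 15, 16]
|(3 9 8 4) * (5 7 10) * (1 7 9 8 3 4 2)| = 8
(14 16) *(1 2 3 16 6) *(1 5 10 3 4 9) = (1 2 4 9)(3 16 14 6 5 10) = [0, 2, 4, 16, 9, 10, 5, 7, 8, 1, 3, 11, 12, 13, 6, 15, 14]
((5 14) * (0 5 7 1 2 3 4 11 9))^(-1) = (0 9 11 4 3 2 1 7 14 5)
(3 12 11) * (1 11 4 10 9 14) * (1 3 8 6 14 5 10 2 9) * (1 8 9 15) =[0, 11, 15, 12, 2, 10, 14, 7, 6, 5, 8, 9, 4, 13, 3, 1] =(1 11 9 5 10 8 6 14 3 12 4 2 15)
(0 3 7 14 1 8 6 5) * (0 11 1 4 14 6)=(0 3 7 6 5 11 1 8)(4 14)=[3, 8, 2, 7, 14, 11, 5, 6, 0, 9, 10, 1, 12, 13, 4]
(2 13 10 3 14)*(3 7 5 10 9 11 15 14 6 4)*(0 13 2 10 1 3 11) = (0 13 9)(1 3 6 4 11 15 14 10 7 5) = [13, 3, 2, 6, 11, 1, 4, 5, 8, 0, 7, 15, 12, 9, 10, 14]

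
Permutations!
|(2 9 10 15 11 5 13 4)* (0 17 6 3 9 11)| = 35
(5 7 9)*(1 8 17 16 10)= (1 8 17 16 10)(5 7 9)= [0, 8, 2, 3, 4, 7, 6, 9, 17, 5, 1, 11, 12, 13, 14, 15, 10, 16]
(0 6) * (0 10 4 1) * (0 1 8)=(0 6 10 4 8)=[6, 1, 2, 3, 8, 5, 10, 7, 0, 9, 4]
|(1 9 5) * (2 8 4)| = |(1 9 5)(2 8 4)| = 3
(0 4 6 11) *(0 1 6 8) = [4, 6, 2, 3, 8, 5, 11, 7, 0, 9, 10, 1] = (0 4 8)(1 6 11)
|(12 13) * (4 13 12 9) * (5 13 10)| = 5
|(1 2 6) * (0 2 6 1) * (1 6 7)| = |(0 2 6)(1 7)| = 6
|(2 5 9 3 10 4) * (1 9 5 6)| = |(1 9 3 10 4 2 6)| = 7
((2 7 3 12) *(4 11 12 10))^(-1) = ((2 7 3 10 4 11 12))^(-1) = (2 12 11 4 10 3 7)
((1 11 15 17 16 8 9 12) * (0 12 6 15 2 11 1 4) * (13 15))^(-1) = (0 4 12)(2 11)(6 9 8 16 17 15 13)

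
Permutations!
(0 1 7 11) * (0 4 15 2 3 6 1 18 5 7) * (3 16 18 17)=[17, 0, 16, 6, 15, 7, 1, 11, 8, 9, 10, 4, 12, 13, 14, 2, 18, 3, 5]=(0 17 3 6 1)(2 16 18 5 7 11 4 15)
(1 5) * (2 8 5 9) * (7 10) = (1 9 2 8 5)(7 10) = [0, 9, 8, 3, 4, 1, 6, 10, 5, 2, 7]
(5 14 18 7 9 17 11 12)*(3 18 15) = (3 18 7 9 17 11 12 5 14 15) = [0, 1, 2, 18, 4, 14, 6, 9, 8, 17, 10, 12, 5, 13, 15, 3, 16, 11, 7]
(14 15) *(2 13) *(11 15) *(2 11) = (2 13 11 15 14) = [0, 1, 13, 3, 4, 5, 6, 7, 8, 9, 10, 15, 12, 11, 2, 14]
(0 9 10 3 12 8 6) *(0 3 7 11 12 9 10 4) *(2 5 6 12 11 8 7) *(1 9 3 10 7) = (0 7 8 12 1 9 4)(2 5 6 10) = [7, 9, 5, 3, 0, 6, 10, 8, 12, 4, 2, 11, 1]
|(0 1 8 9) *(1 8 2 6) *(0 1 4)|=|(0 8 9 1 2 6 4)|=7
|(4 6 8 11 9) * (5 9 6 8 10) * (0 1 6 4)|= 6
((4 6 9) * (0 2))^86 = (4 9 6)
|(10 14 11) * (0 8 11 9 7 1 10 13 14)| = |(0 8 11 13 14 9 7 1 10)| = 9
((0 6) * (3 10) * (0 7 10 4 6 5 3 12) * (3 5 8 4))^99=(0 8 4 6 7 10 12)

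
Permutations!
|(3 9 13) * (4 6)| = 6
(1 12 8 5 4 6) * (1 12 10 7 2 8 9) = (1 10 7 2 8 5 4 6 12 9) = [0, 10, 8, 3, 6, 4, 12, 2, 5, 1, 7, 11, 9]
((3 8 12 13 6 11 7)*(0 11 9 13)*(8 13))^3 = ((0 11 7 3 13 6 9 8 12))^3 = (0 3 9)(6 12 7)(8 11 13)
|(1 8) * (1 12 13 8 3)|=|(1 3)(8 12 13)|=6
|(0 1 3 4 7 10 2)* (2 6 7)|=15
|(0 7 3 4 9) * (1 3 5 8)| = |(0 7 5 8 1 3 4 9)| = 8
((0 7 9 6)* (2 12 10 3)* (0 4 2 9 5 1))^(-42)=((0 7 5 1)(2 12 10 3 9 6 4))^(-42)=(12)(0 5)(1 7)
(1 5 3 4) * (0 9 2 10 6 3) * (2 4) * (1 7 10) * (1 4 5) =[9, 1, 4, 2, 7, 0, 3, 10, 8, 5, 6] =(0 9 5)(2 4 7 10 6 3)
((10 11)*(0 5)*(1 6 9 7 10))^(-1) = ((0 5)(1 6 9 7 10 11))^(-1) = (0 5)(1 11 10 7 9 6)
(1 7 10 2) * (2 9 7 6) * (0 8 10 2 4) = (0 8 10 9 7 2 1 6 4) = [8, 6, 1, 3, 0, 5, 4, 2, 10, 7, 9]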